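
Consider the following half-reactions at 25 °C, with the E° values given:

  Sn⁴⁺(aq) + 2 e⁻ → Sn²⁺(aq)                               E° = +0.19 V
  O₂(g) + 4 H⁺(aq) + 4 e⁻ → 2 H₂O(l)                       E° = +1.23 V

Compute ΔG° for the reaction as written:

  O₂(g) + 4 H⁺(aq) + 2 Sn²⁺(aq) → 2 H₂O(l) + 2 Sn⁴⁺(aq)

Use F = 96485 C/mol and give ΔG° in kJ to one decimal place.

-401.4 kJ

As written, O₂/H₂O is reduced (cathode) and Sn⁴⁺/Sn²⁺ is oxidised (anode), so E°cell = (+1.23) − (+0.19) = +1.04 V.
Balancing electrons gives n = 4.
ΔG° = −nFE° = −(4)(96485)(+1.04) = -401,378 J = -401.4 kJ.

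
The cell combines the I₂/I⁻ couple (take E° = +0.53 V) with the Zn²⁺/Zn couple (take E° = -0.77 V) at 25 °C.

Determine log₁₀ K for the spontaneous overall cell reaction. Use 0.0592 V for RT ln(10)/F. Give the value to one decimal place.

43.9

Cathode: I₂/I⁻; anode: Zn²⁺/Zn. E°cell = +1.30 V, n = 2.
log K = nE°cell / 0.0592 = (2)(+1.30) / 0.0592 = 43.9.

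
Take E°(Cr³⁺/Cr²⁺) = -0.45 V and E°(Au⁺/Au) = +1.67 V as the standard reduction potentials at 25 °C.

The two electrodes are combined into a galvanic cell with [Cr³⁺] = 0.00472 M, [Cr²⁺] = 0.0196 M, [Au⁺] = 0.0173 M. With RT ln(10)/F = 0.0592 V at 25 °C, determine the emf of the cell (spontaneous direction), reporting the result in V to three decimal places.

Au⁺/Au is the cathode (higher E°), Cr³⁺/Cr²⁺ the anode: E°cell = +1.67 − (-0.45) = +2.12 V, n = 1.
Overall: Au⁺(aq) + Cr²⁺(aq) → Au(s) + Cr³⁺(aq)
Q = [Cr³⁺] / ([Au⁺]·[Cr²⁺]); log Q = 1.144.
E = E° − (0.0592/n) log Q = +2.12 − (0.0592/1)(1.144) = +2.052 V.

+2.052 V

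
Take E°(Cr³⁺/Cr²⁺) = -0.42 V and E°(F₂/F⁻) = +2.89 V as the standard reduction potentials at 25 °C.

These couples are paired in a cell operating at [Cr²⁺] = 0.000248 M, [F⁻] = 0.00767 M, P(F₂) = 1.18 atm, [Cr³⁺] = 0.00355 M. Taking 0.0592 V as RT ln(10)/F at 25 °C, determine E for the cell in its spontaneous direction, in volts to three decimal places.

+3.369 V

F₂/F⁻ is the cathode (higher E°), Cr³⁺/Cr²⁺ the anode: E°cell = +2.89 − (-0.42) = +3.31 V, n = 2.
Overall: F₂(g) + 2 Cr²⁺(aq) → 2 F⁻(aq) + 2 Cr³⁺(aq)
Q = [F⁻]^2·[Cr³⁺]^2 / (P(F₂)·[Cr²⁺]^2); log Q = -1.991.
E = E° − (0.0592/n) log Q = +3.31 − (0.0592/2)(-1.991) = +3.369 V.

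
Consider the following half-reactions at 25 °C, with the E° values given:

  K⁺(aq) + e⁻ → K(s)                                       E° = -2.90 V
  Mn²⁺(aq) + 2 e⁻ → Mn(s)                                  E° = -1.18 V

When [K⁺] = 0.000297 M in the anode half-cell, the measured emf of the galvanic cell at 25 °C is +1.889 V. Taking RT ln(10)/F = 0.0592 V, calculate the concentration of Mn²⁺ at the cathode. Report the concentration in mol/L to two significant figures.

0.045 M

Mn²⁺/Mn is the cathode, K⁺/K the anode: E°cell = +1.72 V, n = 2.
Overall reaction: Mn²⁺(aq) + 2 K(s) → Mn(s) + 2 K⁺(aq); Q = [K⁺]^2/[Mn²⁺]^1.
From E = E° − (0.0592/n) log Q: log Q = (E° − E)·n/0.0592 = (+1.72 − (+1.889))·2/0.0592 = -5.7095.
So 1·log[Mn²⁺] = 2·log(0.000297) − log Q = -7.0545 − (-5.7095) = -1.3450; [Mn²⁺] = 10^(-1.3450) ≈ 0.045 M.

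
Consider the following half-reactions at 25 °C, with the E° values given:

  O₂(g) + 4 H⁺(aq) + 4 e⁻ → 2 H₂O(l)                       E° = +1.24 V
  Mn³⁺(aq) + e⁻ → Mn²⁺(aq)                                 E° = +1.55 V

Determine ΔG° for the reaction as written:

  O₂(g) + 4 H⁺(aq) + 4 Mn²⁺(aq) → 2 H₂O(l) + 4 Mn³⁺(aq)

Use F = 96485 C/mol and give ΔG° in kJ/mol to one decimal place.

+119.6 kJ/mol

As written, O₂/H₂O is reduced (cathode) and Mn³⁺/Mn²⁺ is oxidised (anode), so E°cell = (+1.24) − (+1.55) = -0.31 V.
Balancing electrons gives n = 4.
ΔG° = −nFE° = −(4)(96485)(-0.31) = 119,641 J = +119.6 kJ/mol.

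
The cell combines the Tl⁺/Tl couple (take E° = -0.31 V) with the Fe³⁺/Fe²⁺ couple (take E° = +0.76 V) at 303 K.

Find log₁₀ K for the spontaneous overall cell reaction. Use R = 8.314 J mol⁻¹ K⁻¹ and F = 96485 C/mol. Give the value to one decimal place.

Cathode: Fe³⁺/Fe²⁺; anode: Tl⁺/Tl. E°cell = (+0.76) − (-0.31) = +1.07 V, with n = 1.
ΔG° = −nFE° = −RT ln K, so ln K = nFE°/(RT) = (1)(96485)(+1.07) / ((8.314)(303)) = 40.982.
log₁₀ K = 40.982 / ln 10 = 17.8.

17.8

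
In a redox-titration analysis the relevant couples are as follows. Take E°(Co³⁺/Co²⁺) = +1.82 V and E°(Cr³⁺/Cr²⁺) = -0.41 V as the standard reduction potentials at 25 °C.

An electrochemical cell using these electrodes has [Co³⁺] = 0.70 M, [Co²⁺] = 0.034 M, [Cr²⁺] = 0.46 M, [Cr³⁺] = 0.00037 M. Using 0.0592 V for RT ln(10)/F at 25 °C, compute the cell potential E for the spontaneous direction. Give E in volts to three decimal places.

+2.491 V

Co³⁺/Co²⁺ is the cathode (higher E°), Cr³⁺/Cr²⁺ the anode: E°cell = +1.82 − (-0.41) = +2.23 V, n = 1.
Overall: Co³⁺(aq) + Cr²⁺(aq) → Co²⁺(aq) + Cr³⁺(aq)
Q = [Co²⁺]·[Cr³⁺] / ([Co³⁺]·[Cr²⁺]); log Q = -4.408.
E = E° − (0.0592/n) log Q = +2.23 − (0.0592/1)(-4.408) = +2.491 V.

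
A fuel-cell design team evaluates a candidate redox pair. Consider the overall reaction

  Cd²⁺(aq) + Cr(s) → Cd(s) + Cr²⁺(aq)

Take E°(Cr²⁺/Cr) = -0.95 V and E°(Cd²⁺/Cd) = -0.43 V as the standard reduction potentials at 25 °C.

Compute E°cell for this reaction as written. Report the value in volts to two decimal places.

+0.52 V

The Cd²⁺/Cd couple has the higher reduction potential, so it is the cathode; Cr²⁺/Cr is oxidised at the anode.
E°cell = E°(cathode) − E°(anode) = (-0.43) − (-0.95) = +0.52 V.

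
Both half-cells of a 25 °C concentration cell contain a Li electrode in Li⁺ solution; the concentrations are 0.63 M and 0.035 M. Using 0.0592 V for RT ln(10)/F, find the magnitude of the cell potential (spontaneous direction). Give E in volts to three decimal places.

+0.074 V

For a concentration cell E°cell = 0. The 0.63 M side is the cathode (reduction is favoured where [Li⁺] is higher).
With n = 1, E = −(0.0592/1) log([Li⁺]ₐₙ/[Li⁺]꜀ₐₜ) = −(0.0592/1) log(0.035/0.63) = −(0.0592/1)(-1.255) = +0.074 V.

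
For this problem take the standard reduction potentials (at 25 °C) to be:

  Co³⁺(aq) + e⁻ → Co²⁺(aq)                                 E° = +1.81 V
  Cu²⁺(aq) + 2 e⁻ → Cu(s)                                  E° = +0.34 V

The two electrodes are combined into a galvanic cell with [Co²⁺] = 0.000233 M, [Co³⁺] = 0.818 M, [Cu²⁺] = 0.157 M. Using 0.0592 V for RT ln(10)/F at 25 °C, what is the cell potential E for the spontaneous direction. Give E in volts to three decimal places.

Co³⁺/Co²⁺ is the cathode (higher E°), Cu²⁺/Cu the anode: E°cell = +1.81 − (+0.34) = +1.47 V, n = 2.
Overall: 2 Co³⁺(aq) + Cu(s) → 2 Co²⁺(aq) + Cu²⁺(aq)
Q = [Co²⁺]^2·[Cu²⁺] / ([Co³⁺]^2); log Q = -7.895.
E = E° − (0.0592/n) log Q = +1.47 − (0.0592/2)(-7.895) = +1.704 V.

+1.704 V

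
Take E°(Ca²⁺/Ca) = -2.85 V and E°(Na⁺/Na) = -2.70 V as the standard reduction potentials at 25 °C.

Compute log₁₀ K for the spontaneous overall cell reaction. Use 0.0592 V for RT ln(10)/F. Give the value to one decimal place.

Cathode: Na⁺/Na; anode: Ca²⁺/Ca. E°cell = +0.15 V, n = 2.
log K = nE°cell / 0.0592 = (2)(+0.15) / 0.0592 = 5.1.

5.1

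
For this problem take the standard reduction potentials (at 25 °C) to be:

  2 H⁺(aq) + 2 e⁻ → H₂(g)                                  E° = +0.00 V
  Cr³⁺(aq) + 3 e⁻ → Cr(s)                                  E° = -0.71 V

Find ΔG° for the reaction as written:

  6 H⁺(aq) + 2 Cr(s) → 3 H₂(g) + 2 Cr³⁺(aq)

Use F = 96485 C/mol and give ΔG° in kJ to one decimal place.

As written, H⁺/H₂ is reduced (cathode) and Cr³⁺/Cr is oxidised (anode), so E°cell = (+0.00) − (-0.71) = +0.71 V.
Balancing electrons gives n = 6.
ΔG° = −nFE° = −(6)(96485)(+0.71) = -411,026 J = -411.0 kJ.

-411.0 kJ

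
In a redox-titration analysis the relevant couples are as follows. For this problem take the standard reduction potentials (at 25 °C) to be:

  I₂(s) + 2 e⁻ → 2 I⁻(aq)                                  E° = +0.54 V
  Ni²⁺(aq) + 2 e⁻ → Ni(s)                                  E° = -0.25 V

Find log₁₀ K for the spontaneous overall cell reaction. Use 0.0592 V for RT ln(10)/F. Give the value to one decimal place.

26.7

Cathode: I₂/I⁻; anode: Ni²⁺/Ni. E°cell = +0.79 V, n = 2.
log K = nE°cell / 0.0592 = (2)(+0.79) / 0.0592 = 26.7.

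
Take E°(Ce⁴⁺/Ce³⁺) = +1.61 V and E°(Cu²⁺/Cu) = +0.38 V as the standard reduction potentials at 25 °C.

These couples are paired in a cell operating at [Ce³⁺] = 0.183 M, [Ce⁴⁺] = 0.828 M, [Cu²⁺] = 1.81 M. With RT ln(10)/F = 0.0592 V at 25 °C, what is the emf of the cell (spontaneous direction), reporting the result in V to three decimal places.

+1.261 V

Ce⁴⁺/Ce³⁺ is the cathode (higher E°), Cu²⁺/Cu the anode: E°cell = +1.61 − (+0.38) = +1.23 V, n = 2.
Overall: 2 Ce⁴⁺(aq) + Cu(s) → 2 Ce³⁺(aq) + Cu²⁺(aq)
Q = [Ce³⁺]^2·[Cu²⁺] / ([Ce⁴⁺]^2); log Q = -1.053.
E = E° − (0.0592/n) log Q = +1.23 − (0.0592/2)(-1.053) = +1.261 V.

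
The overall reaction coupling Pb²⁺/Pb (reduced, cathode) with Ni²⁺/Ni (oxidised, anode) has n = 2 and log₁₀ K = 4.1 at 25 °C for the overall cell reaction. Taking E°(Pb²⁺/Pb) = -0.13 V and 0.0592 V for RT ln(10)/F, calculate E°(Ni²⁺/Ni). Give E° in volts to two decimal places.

E°cell = (0.0592/n)·log K = (0.0592/2)(4.1) = +0.121 V.
Since Pb²⁺/Pb is the cathode and Ni²⁺/Ni the anode, E°cell = E°(Pb²⁺/Pb) − E°(Ni²⁺/Ni).
So E°(Ni²⁺/Ni) = E°(Pb²⁺/Pb) − E°cell = (-0.13) − (+0.121) = -0.25 V.

-0.25 V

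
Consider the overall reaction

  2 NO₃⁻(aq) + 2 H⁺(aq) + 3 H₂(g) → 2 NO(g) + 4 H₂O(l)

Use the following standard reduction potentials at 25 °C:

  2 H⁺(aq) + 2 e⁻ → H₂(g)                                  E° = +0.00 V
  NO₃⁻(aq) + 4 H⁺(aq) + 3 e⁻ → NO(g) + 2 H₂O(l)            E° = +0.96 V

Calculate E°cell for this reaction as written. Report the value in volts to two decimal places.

+0.96 V

The NO₃⁻/NO couple has the higher reduction potential, so it is the cathode; H⁺/H₂ is oxidised at the anode.
E°cell = E°(cathode) − E°(anode) = (+0.96) − (+0.00) = +0.96 V.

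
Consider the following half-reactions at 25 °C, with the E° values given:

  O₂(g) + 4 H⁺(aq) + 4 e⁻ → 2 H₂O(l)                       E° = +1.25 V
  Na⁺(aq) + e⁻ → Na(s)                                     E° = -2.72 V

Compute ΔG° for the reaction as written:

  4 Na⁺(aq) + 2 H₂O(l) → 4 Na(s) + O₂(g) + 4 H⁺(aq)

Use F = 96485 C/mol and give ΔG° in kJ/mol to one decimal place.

As written, Na⁺/Na is reduced (cathode) and O₂/H₂O is oxidised (anode), so E°cell = (-2.72) − (+1.25) = -3.97 V.
Balancing electrons gives n = 4.
ΔG° = −nFE° = −(4)(96485)(-3.97) = 1,532,182 J = +1532.2 kJ/mol.

+1532.2 kJ/mol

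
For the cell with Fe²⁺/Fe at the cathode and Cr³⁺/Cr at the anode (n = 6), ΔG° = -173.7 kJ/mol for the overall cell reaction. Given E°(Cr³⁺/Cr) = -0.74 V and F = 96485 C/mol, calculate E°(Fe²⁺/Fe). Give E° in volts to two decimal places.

E°cell = −ΔG°/(nF) = −(-173.7×10³)/((6)(96485)) = +0.300 V.
Since Fe²⁺/Fe is the cathode and Cr³⁺/Cr the anode, E°cell = E°(Fe²⁺/Fe) − E°(Cr³⁺/Cr).
So E°(Fe²⁺/Fe) = E°cell + E°(Cr³⁺/Cr) = +0.300 + (-0.74) = -0.44 V.

-0.44 V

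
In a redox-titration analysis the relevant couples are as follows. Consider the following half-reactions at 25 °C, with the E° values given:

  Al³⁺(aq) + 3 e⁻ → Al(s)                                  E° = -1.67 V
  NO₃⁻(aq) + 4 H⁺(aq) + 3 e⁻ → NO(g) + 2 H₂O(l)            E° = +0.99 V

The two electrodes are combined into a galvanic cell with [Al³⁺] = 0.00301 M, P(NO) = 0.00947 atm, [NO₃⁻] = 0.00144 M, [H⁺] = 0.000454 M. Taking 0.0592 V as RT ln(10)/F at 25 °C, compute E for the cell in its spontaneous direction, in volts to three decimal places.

NO₃⁻/NO is the cathode (higher E°), Al³⁺/Al the anode: E°cell = +0.99 − (-1.67) = +2.66 V, n = 3.
Overall: NO₃⁻(aq) + 4 H⁺(aq) + Al(s) → NO(g) + 2 H₂O(l) + Al³⁺(aq)
Q = P(NO)·[Al³⁺] / ([NO₃⁻]·[H⁺]^4); log Q = 11.668.
E = E° − (0.0592/n) log Q = +2.66 − (0.0592/3)(11.668) = +2.430 V.

+2.430 V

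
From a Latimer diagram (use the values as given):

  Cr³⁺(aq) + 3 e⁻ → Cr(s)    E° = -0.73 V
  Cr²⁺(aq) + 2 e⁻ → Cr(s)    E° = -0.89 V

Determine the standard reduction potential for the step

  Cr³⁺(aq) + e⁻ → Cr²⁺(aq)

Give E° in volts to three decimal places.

Sequential free energies add, so n₃E°₃ = n₁E°₁ + n₂E°₂.
With n₃ = 3, and the known step contributing 2×(-0.89) V, the unknown satisfies 1·E° = 3×(-0.73) − 2×(-0.89) = -0.410.
E° = -0.410 / 1 = -0.410 V.

-0.410 V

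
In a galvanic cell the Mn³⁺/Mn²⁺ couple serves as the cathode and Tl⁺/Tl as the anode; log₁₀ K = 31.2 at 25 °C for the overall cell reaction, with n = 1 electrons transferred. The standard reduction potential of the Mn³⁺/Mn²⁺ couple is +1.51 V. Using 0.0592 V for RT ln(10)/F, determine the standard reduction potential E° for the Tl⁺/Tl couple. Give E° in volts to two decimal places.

E°cell = (0.0592/n)·log K = (0.0592/1)(31.2) = +1.847 V.
Since Mn³⁺/Mn²⁺ is the cathode and Tl⁺/Tl the anode, E°cell = E°(Mn³⁺/Mn²⁺) − E°(Tl⁺/Tl).
So E°(Tl⁺/Tl) = E°(Mn³⁺/Mn²⁺) − E°cell = (+1.51) − (+1.847) = -0.34 V.

-0.34 V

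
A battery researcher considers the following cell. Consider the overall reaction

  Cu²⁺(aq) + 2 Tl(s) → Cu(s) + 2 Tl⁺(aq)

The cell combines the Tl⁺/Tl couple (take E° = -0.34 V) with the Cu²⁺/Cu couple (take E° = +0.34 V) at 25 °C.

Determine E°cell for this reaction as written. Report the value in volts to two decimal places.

The Cu²⁺/Cu couple has the higher reduction potential, so it is the cathode; Tl⁺/Tl is oxidised at the anode.
E°cell = E°(cathode) − E°(anode) = (+0.34) − (-0.34) = +0.68 V.

+0.68 V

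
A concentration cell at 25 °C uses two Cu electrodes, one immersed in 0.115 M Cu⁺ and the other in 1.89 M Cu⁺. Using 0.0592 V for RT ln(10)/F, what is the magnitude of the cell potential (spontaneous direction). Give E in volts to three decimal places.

+0.072 V

For a concentration cell E°cell = 0. The 1.89 M side is the cathode (reduction is favoured where [Cu⁺] is higher).
With n = 1, E = −(0.0592/1) log([Cu⁺]ₐₙ/[Cu⁺]꜀ₐₜ) = −(0.0592/1) log(0.115/1.89) = −(0.0592/1)(-1.216) = +0.072 V.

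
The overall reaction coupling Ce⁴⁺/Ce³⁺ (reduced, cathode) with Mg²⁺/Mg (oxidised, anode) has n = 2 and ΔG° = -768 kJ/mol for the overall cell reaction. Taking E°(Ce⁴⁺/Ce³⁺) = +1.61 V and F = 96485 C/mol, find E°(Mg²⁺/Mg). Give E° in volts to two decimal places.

E°cell = −ΔG°/(nF) = −(-768×10³)/((2)(96485)) = +3.980 V.
Since Ce⁴⁺/Ce³⁺ is the cathode and Mg²⁺/Mg the anode, E°cell = E°(Ce⁴⁺/Ce³⁺) − E°(Mg²⁺/Mg).
So E°(Mg²⁺/Mg) = E°(Ce⁴⁺/Ce³⁺) − E°cell = (+1.61) − (+3.980) = -2.37 V.

-2.37 V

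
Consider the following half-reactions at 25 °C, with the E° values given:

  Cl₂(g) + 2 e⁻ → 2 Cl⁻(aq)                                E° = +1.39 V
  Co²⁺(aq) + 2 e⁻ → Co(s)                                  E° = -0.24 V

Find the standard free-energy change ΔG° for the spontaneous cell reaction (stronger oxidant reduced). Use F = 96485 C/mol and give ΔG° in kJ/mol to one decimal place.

-314.5 kJ/mol

Cl₂/Cl⁻ (E° = +1.39 V) is the cathode; Co²⁺/Co (E° = -0.24 V) is the anode, so E°cell = +1.63 V.
Balancing electrons gives n = 2 (lcm of 2 and 2).
ΔG° = −nFE° = −(2)(96485)(+1.63) = -314,541 J = -314.5 kJ/mol.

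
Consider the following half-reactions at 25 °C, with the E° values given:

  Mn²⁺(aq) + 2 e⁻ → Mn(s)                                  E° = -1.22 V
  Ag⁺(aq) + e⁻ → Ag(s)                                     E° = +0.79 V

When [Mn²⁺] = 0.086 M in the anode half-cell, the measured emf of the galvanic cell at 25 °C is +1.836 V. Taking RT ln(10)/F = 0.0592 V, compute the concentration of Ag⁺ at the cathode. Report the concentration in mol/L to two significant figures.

Ag⁺/Ag is the cathode, Mn²⁺/Mn the anode: E°cell = +2.01 V, n = 2.
Overall reaction: 2 Ag⁺(aq) + Mn(s) → 2 Ag(s) + Mn²⁺(aq); Q = [Mn²⁺]^1/[Ag⁺]^2.
From E = E° − (0.0592/n) log Q: log Q = (E° − E)·n/0.0592 = (+2.01 − (+1.836))·2/0.0592 = 5.8784.
So 2·log[Ag⁺] = 1·log(0.086) − log Q = -1.0655 − (5.8784) = -6.9439; log[Ag⁺] = -6.9439 / 2 = -3.4720; [Ag⁺] = 10^(-3.4720) ≈ 0.00034 M.

0.00034 M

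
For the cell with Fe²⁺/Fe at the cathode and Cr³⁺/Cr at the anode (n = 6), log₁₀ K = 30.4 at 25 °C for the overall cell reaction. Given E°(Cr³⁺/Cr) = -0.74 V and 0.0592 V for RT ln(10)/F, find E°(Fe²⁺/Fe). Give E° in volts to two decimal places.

-0.44 V

E°cell = (0.0592/n)·log K = (0.0592/6)(30.4) = +0.300 V.
Since Fe²⁺/Fe is the cathode and Cr³⁺/Cr the anode, E°cell = E°(Fe²⁺/Fe) − E°(Cr³⁺/Cr).
So E°(Fe²⁺/Fe) = E°cell + E°(Cr³⁺/Cr) = +0.300 + (-0.74) = -0.44 V.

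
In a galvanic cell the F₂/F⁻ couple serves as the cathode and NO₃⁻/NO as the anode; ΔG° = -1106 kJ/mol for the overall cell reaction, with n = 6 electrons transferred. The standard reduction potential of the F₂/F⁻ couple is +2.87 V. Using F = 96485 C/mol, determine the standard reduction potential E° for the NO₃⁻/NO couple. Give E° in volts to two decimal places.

+0.96 V

E°cell = −ΔG°/(nF) = −(-1106×10³)/((6)(96485)) = +1.910 V.
Since F₂/F⁻ is the cathode and NO₃⁻/NO the anode, E°cell = E°(F₂/F⁻) − E°(NO₃⁻/NO).
So E°(NO₃⁻/NO) = E°(F₂/F⁻) − E°cell = (+2.87) − (+1.910) = +0.96 V.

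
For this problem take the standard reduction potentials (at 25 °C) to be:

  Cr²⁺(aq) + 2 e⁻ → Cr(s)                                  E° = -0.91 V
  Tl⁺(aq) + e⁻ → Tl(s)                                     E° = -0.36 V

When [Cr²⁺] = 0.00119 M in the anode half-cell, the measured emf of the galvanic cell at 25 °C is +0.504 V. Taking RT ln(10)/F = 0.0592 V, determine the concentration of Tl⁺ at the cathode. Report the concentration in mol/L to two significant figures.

Tl⁺/Tl is the cathode, Cr²⁺/Cr the anode: E°cell = +0.55 V, n = 2.
Overall reaction: 2 Tl⁺(aq) + Cr(s) → 2 Tl(s) + Cr²⁺(aq); Q = [Cr²⁺]^1/[Tl⁺]^2.
From E = E° − (0.0592/n) log Q: log Q = (E° − E)·n/0.0592 = (+0.55 − (+0.504))·2/0.0592 = 1.5541.
So 2·log[Tl⁺] = 1·log(0.00119) − log Q = -2.9245 − (1.5541) = -4.4786; log[Tl⁺] = -4.4786 / 2 = -2.2393; [Tl⁺] = 10^(-2.2393) ≈ 0.0058 M.

0.0058 M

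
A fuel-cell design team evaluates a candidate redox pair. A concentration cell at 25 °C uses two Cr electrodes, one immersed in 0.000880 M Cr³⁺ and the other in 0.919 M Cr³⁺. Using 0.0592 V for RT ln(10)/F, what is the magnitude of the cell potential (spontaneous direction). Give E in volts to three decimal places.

For a concentration cell E°cell = 0. The 0.919 M side is the cathode (reduction is favoured where [Cr³⁺] is higher).
With n = 3, E = −(0.0592/3) log([Cr³⁺]ₐₙ/[Cr³⁺]꜀ₐₜ) = −(0.0592/3) log(0.00088/0.919) = −(0.0592/3)(-3.019) = +0.060 V.

+0.060 V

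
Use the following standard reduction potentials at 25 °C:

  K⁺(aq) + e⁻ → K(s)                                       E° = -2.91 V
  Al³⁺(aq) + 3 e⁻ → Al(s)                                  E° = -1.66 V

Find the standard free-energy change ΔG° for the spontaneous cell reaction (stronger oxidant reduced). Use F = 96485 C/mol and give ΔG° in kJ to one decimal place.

-361.8 kJ

Al³⁺/Al (E° = -1.66 V) is the cathode; K⁺/K (E° = -2.91 V) is the anode, so E°cell = +1.25 V.
Balancing electrons gives n = 3 (lcm of 3 and 1).
ΔG° = −nFE° = −(3)(96485)(+1.25) = -361,819 J = -361.8 kJ.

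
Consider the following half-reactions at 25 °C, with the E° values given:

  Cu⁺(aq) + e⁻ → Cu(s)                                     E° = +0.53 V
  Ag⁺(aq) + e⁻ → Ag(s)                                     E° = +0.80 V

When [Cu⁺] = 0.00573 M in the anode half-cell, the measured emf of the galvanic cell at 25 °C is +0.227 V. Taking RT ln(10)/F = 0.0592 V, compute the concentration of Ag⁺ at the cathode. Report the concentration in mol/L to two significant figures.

0.0011 M

Ag⁺/Ag is the cathode, Cu⁺/Cu the anode: E°cell = +0.27 V, n = 1.
Overall reaction: Ag⁺(aq) + Cu(s) → Ag(s) + Cu⁺(aq); Q = [Cu⁺]^1/[Ag⁺]^1.
From E = E° − (0.0592/n) log Q: log Q = (E° − E)·n/0.0592 = (+0.27 − (+0.227))·1/0.0592 = 0.7264.
So 1·log[Ag⁺] = 1·log(0.00573) − log Q = -2.2418 − (0.7264) = -2.9682; [Ag⁺] = 10^(-2.9682) ≈ 0.0011 M.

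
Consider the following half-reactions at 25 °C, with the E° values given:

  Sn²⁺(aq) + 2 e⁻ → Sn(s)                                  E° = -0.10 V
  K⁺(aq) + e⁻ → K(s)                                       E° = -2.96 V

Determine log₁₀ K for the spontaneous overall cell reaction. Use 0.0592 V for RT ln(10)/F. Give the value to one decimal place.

Cathode: Sn²⁺/Sn; anode: K⁺/K. E°cell = +2.86 V, n = 2.
log K = nE°cell / 0.0592 = (2)(+2.86) / 0.0592 = 96.6.

96.6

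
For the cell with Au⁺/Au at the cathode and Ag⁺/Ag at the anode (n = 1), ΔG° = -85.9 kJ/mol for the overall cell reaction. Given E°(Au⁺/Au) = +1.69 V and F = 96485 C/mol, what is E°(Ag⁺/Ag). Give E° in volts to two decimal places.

E°cell = −ΔG°/(nF) = −(-85.9×10³)/((1)(96485)) = +0.890 V.
Since Au⁺/Au is the cathode and Ag⁺/Ag the anode, E°cell = E°(Au⁺/Au) − E°(Ag⁺/Ag).
So E°(Ag⁺/Ag) = E°(Au⁺/Au) − E°cell = (+1.69) − (+0.890) = +0.80 V.

+0.80 V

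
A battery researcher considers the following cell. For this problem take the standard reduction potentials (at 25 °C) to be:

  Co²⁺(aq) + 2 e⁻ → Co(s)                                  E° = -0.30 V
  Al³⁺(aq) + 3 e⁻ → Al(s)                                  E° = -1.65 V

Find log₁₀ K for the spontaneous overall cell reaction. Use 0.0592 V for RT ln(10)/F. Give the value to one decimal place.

Cathode: Co²⁺/Co; anode: Al³⁺/Al. E°cell = +1.35 V, n = 6.
log K = nE°cell / 0.0592 = (6)(+1.35) / 0.0592 = 136.8.

136.8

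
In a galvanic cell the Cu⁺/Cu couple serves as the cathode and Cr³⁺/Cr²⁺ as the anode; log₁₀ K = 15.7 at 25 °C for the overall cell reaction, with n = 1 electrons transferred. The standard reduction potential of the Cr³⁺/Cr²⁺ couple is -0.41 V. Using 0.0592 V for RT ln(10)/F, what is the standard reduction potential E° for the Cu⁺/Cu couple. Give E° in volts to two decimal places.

+0.52 V

E°cell = (0.0592/n)·log K = (0.0592/1)(15.7) = +0.929 V.
Since Cu⁺/Cu is the cathode and Cr³⁺/Cr²⁺ the anode, E°cell = E°(Cu⁺/Cu) − E°(Cr³⁺/Cr²⁺).
So E°(Cu⁺/Cu) = E°cell + E°(Cr³⁺/Cr²⁺) = +0.929 + (-0.41) = +0.52 V.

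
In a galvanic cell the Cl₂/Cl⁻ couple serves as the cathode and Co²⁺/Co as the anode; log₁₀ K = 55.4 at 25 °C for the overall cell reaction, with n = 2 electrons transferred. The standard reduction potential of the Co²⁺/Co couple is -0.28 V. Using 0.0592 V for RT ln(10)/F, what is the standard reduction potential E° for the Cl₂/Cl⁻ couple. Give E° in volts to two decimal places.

E°cell = (0.0592/n)·log K = (0.0592/2)(55.4) = +1.640 V.
Since Cl₂/Cl⁻ is the cathode and Co²⁺/Co the anode, E°cell = E°(Cl₂/Cl⁻) − E°(Co²⁺/Co).
So E°(Cl₂/Cl⁻) = E°cell + E°(Co²⁺/Co) = +1.640 + (-0.28) = +1.36 V.

+1.36 V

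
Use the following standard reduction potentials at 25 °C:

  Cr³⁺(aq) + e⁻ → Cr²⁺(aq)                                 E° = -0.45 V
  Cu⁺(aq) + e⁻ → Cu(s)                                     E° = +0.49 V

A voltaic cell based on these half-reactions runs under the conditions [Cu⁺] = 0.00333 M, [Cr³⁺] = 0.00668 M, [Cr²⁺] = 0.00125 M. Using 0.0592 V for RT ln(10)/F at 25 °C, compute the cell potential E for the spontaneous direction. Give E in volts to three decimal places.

+0.750 V

Cu⁺/Cu is the cathode (higher E°), Cr³⁺/Cr²⁺ the anode: E°cell = +0.49 − (-0.45) = +0.94 V, n = 1.
Overall: Cu⁺(aq) + Cr²⁺(aq) → Cu(s) + Cr³⁺(aq)
Q = [Cr³⁺] / ([Cu⁺]·[Cr²⁺]); log Q = 3.205.
E = E° − (0.0592/n) log Q = +0.94 − (0.0592/1)(3.205) = +0.750 V.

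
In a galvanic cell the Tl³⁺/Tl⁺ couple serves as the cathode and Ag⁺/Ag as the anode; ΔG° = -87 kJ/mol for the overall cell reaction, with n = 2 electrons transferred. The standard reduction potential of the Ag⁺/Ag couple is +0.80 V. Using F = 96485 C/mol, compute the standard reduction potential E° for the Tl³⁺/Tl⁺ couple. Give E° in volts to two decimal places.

+1.25 V

E°cell = −ΔG°/(nF) = −(-87×10³)/((2)(96485)) = +0.451 V.
Since Tl³⁺/Tl⁺ is the cathode and Ag⁺/Ag the anode, E°cell = E°(Tl³⁺/Tl⁺) − E°(Ag⁺/Ag).
So E°(Tl³⁺/Tl⁺) = E°cell + E°(Ag⁺/Ag) = +0.451 + (+0.80) = +1.25 V.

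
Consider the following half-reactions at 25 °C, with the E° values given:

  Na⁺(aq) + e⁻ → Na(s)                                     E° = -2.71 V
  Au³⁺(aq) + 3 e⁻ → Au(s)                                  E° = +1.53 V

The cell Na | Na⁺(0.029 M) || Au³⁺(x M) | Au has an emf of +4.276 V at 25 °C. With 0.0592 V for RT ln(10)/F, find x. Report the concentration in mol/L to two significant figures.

0.0016 M

Au³⁺/Au is the cathode, Na⁺/Na the anode: E°cell = +4.24 V, n = 3.
Overall reaction: Au³⁺(aq) + 3 Na(s) → Au(s) + 3 Na⁺(aq); Q = [Na⁺]^3/[Au³⁺]^1.
From E = E° − (0.0592/n) log Q: log Q = (E° − E)·n/0.0592 = (+4.24 − (+4.276))·3/0.0592 = -1.8243.
So 1·log[Au³⁺] = 3·log(0.029) − log Q = -4.6128 − (-1.8243) = -2.7885; [Au³⁺] = 10^(-2.7885) ≈ 0.0016 M.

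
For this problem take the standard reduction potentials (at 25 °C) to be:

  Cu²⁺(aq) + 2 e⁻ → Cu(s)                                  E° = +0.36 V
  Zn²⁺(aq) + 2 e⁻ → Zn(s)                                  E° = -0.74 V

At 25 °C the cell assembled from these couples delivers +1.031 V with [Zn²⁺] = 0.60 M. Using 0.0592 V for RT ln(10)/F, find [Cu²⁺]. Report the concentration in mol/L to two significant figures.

Cu²⁺/Cu is the cathode, Zn²⁺/Zn the anode: E°cell = +1.10 V, n = 2.
Overall reaction: Cu²⁺(aq) + Zn(s) → Cu(s) + Zn²⁺(aq); Q = [Zn²⁺]^1/[Cu²⁺]^1.
From E = E° − (0.0592/n) log Q: log Q = (E° − E)·n/0.0592 = (+1.10 − (+1.031))·2/0.0592 = 2.3311.
So 1·log[Cu²⁺] = 1·log(0.6) − log Q = -0.2218 − (2.3311) = -2.5529; [Cu²⁺] = 10^(-2.5529) ≈ 0.0028 M.

0.0028 M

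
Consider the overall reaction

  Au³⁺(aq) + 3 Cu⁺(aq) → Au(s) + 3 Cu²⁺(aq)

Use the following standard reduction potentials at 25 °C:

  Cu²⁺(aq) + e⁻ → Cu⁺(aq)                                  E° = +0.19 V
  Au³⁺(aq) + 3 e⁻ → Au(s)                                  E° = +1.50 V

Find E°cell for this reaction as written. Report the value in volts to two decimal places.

+1.31 V

The Au³⁺/Au couple has the higher reduction potential, so it is the cathode; Cu²⁺/Cu⁺ is oxidised at the anode.
E°cell = E°(cathode) − E°(anode) = (+1.50) − (+0.19) = +1.31 V.
Since E°cell > 0, the reaction is spontaneous under standard conditions.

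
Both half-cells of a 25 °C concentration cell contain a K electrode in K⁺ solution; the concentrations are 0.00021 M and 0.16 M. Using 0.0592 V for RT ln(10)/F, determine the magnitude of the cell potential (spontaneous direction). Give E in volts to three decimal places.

For a concentration cell E°cell = 0. The 0.16 M side is the cathode (reduction is favoured where [K⁺] is higher).
With n = 1, E = −(0.0592/1) log([K⁺]ₐₙ/[K⁺]꜀ₐₜ) = −(0.0592/1) log(0.00021/0.16) = −(0.0592/1)(-2.882) = +0.171 V.

+0.171 V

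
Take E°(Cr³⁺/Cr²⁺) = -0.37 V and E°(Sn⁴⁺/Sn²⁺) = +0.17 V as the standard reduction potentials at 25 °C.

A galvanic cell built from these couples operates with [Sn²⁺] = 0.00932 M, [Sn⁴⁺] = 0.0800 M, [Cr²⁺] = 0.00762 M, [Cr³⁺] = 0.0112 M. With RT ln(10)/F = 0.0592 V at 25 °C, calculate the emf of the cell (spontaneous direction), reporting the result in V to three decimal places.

+0.558 V

Sn⁴⁺/Sn²⁺ is the cathode (higher E°), Cr³⁺/Cr²⁺ the anode: E°cell = +0.17 − (-0.37) = +0.54 V, n = 2.
Overall: Sn⁴⁺(aq) + 2 Cr²⁺(aq) → Sn²⁺(aq) + 2 Cr³⁺(aq)
Q = [Sn²⁺]·[Cr³⁺]^2 / ([Sn⁴⁺]·[Cr²⁺]^2); log Q = -0.599.
E = E° − (0.0592/n) log Q = +0.54 − (0.0592/2)(-0.599) = +0.558 V.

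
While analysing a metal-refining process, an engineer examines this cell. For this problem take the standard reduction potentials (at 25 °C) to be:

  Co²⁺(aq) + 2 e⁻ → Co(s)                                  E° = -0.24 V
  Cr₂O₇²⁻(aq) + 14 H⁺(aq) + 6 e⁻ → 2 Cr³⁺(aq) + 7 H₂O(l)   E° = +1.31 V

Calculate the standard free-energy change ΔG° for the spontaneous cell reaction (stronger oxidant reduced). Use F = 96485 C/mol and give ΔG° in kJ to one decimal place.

Cr₂O₇²⁻/Cr³⁺ (E° = +1.31 V) is the cathode; Co²⁺/Co (E° = -0.24 V) is the anode, so E°cell = +1.55 V.
Balancing electrons gives n = 6 (lcm of 6 and 2).
ΔG° = −nFE° = −(6)(96485)(+1.55) = -897,310 J = -897.3 kJ.

-897.3 kJ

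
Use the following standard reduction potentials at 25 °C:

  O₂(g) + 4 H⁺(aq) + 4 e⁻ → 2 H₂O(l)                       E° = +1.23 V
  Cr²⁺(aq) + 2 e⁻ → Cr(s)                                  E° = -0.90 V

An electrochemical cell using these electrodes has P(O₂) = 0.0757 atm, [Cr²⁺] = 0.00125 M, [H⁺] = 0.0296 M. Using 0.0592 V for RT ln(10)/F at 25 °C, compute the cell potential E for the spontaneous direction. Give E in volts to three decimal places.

O₂/H₂O is the cathode (higher E°), Cr²⁺/Cr the anode: E°cell = +1.23 − (-0.90) = +2.13 V, n = 4.
Overall: O₂(g) + 4 H⁺(aq) + 2 Cr(s) → 2 H₂O(l) + 2 Cr²⁺(aq)
Q = [Cr²⁺]^2 / (P(O₂)·[H⁺]^4); log Q = 1.430.
E = E° − (0.0592/n) log Q = +2.13 − (0.0592/4)(1.430) = +2.109 V.

+2.109 V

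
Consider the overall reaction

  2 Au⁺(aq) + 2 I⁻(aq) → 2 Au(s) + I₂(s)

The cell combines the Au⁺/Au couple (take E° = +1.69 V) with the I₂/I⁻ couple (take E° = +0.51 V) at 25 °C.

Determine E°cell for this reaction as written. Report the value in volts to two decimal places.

+1.18 V

The Au⁺/Au couple has the higher reduction potential, so it is the cathode; I₂/I⁻ is oxidised at the anode.
E°cell = E°(cathode) − E°(anode) = (+1.69) − (+0.51) = +1.18 V.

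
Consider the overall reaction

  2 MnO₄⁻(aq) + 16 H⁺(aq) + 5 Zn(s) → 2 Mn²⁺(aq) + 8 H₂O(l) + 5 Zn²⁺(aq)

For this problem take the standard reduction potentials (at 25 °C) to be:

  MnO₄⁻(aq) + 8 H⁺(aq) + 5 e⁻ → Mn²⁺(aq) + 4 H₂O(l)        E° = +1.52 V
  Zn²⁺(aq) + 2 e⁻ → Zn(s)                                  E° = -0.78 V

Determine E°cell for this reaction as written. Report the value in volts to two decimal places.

The MnO₄⁻/Mn²⁺ couple has the higher reduction potential, so it is the cathode; Zn²⁺/Zn is oxidised at the anode.
E°cell = E°(cathode) − E°(anode) = (+1.52) − (-0.78) = +2.30 V.

+2.30 V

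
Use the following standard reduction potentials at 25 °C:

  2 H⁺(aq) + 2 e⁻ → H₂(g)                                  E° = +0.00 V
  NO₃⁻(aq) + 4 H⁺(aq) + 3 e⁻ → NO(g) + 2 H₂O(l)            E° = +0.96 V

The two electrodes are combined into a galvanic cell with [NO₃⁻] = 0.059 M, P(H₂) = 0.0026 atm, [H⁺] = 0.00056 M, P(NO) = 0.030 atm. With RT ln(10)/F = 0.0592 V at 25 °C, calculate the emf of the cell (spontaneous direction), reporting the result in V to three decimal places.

+0.825 V

NO₃⁻/NO is the cathode (higher E°), H⁺/H₂ the anode: E°cell = +0.96 − (+0.00) = +0.96 V, n = 6.
Overall: 2 NO₃⁻(aq) + 2 H⁺(aq) + 3 H₂(g) → 2 NO(g) + 4 H₂O(l)
Q = P(NO)^2 / ([NO₃⁻]^2·[H⁺]^2·P(H₂)^3); log Q = 13.671.
E = E° − (0.0592/n) log Q = +0.96 − (0.0592/6)(13.671) = +0.825 V.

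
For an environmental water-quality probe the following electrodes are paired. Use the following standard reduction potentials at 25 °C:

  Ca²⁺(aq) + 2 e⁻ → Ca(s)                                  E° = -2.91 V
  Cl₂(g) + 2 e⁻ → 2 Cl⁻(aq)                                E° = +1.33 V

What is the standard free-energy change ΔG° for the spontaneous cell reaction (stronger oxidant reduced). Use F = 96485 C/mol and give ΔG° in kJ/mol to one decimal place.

-818.2 kJ/mol

Cl₂/Cl⁻ (E° = +1.33 V) is the cathode; Ca²⁺/Ca (E° = -2.91 V) is the anode, so E°cell = +4.24 V.
Balancing electrons gives n = 2 (lcm of 2 and 2).
ΔG° = −nFE° = −(2)(96485)(+4.24) = -818,193 J = -818.2 kJ/mol.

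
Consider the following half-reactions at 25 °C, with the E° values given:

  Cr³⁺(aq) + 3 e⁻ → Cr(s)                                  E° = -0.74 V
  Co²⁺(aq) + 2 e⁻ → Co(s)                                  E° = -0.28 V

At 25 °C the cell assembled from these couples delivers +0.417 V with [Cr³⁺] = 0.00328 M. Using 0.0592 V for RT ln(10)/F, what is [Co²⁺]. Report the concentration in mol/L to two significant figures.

0.00078 M

Co²⁺/Co is the cathode, Cr³⁺/Cr the anode: E°cell = +0.46 V, n = 6.
Overall reaction: 3 Co²⁺(aq) + 2 Cr(s) → 3 Co(s) + 2 Cr³⁺(aq); Q = [Cr³⁺]^2/[Co²⁺]^3.
From E = E° − (0.0592/n) log Q: log Q = (E° − E)·n/0.0592 = (+0.46 − (+0.417))·6/0.0592 = 4.3581.
So 3·log[Co²⁺] = 2·log(0.00328) − log Q = -4.9683 − (4.3581) = -9.3264; log[Co²⁺] = -9.3264 / 3 = -3.1088; [Co²⁺] = 10^(-3.1088) ≈ 0.00078 M.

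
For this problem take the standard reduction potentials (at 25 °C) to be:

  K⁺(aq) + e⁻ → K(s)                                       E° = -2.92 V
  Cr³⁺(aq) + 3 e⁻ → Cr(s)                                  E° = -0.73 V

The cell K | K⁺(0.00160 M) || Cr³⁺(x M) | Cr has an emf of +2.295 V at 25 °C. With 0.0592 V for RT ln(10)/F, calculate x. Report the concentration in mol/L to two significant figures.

0.00086 M

Cr³⁺/Cr is the cathode, K⁺/K the anode: E°cell = +2.19 V, n = 3.
Overall reaction: Cr³⁺(aq) + 3 K(s) → Cr(s) + 3 K⁺(aq); Q = [K⁺]^3/[Cr³⁺]^1.
From E = E° − (0.0592/n) log Q: log Q = (E° − E)·n/0.0592 = (+2.19 − (+2.295))·3/0.0592 = -5.3209.
So 1·log[Cr³⁺] = 3·log(0.0016) − log Q = -8.3876 − (-5.3209) = -3.0667; [Cr³⁺] = 10^(-3.0667) ≈ 0.00086 M.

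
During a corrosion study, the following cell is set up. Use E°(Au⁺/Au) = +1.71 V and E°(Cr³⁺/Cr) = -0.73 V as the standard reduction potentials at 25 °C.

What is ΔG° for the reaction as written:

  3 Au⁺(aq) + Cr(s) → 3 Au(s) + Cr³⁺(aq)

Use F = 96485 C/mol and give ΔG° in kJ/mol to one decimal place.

-706.3 kJ/mol

As written, Au⁺/Au is reduced (cathode) and Cr³⁺/Cr is oxidised (anode), so E°cell = (+1.71) − (-0.73) = +2.44 V.
Balancing electrons gives n = 3.
ΔG° = −nFE° = −(3)(96485)(+2.44) = -706,270 J = -706.3 kJ/mol.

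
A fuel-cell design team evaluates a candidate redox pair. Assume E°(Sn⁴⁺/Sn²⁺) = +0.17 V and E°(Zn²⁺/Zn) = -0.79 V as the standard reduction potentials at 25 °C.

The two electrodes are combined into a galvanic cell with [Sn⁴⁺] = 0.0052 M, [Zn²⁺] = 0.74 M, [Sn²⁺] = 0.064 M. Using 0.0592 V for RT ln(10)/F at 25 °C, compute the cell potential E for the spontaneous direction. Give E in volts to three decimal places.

Sn⁴⁺/Sn²⁺ is the cathode (higher E°), Zn²⁺/Zn the anode: E°cell = +0.17 − (-0.79) = +0.96 V, n = 2.
Overall: Sn⁴⁺(aq) + Zn(s) → Sn²⁺(aq) + Zn²⁺(aq)
Q = [Sn²⁺]·[Zn²⁺] / ([Sn⁴⁺]); log Q = 0.959.
E = E° − (0.0592/n) log Q = +0.96 − (0.0592/2)(0.959) = +0.932 V.

+0.932 V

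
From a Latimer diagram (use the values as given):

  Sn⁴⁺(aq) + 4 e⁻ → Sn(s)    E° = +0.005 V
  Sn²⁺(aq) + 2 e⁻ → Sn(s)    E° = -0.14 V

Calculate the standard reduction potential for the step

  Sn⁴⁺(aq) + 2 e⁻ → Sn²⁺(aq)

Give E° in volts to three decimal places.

Sequential free energies add, so n₃E°₃ = n₁E°₁ + n₂E°₂.
With n₃ = 4, and the known step contributing 2×(-0.14) V, the unknown satisfies 2·E° = 4×(+0.005) − 2×(-0.14) = +0.300.
E° = +0.300 / 2 = +0.150 V.

+0.150 V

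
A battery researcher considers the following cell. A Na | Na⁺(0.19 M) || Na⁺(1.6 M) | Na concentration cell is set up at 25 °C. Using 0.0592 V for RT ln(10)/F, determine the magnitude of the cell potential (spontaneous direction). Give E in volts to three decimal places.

For a concentration cell E°cell = 0. The 1.6 M side is the cathode (reduction is favoured where [Na⁺] is higher).
With n = 1, E = −(0.0592/1) log([Na⁺]ₐₙ/[Na⁺]꜀ₐₜ) = −(0.0592/1) log(0.19/1.6) = −(0.0592/1)(-0.925) = +0.055 V.

+0.055 V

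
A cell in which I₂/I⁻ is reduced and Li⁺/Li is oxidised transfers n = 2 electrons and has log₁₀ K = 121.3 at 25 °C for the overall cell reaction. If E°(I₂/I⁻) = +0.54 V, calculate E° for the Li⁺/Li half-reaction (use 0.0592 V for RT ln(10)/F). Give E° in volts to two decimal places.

-3.05 V

E°cell = (0.0592/n)·log K = (0.0592/2)(121.3) = +3.590 V.
Since I₂/I⁻ is the cathode and Li⁺/Li the anode, E°cell = E°(I₂/I⁻) − E°(Li⁺/Li).
So E°(Li⁺/Li) = E°(I₂/I⁻) − E°cell = (+0.54) − (+3.590) = -3.05 V.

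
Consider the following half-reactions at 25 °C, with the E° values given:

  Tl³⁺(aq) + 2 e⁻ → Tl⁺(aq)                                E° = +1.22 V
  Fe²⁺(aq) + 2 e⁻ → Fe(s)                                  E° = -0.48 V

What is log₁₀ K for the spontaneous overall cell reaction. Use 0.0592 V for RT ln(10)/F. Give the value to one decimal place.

Cathode: Tl³⁺/Tl⁺; anode: Fe²⁺/Fe. E°cell = +1.70 V, n = 2.
log K = nE°cell / 0.0592 = (2)(+1.70) / 0.0592 = 57.4.

57.4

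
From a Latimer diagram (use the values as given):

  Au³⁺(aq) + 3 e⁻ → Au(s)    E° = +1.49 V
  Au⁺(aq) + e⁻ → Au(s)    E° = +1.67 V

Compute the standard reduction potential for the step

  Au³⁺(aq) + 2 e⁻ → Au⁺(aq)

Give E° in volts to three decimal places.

Sequential free energies add, so n₃E°₃ = n₁E°₁ + n₂E°₂.
With n₃ = 3, and the known step contributing 1×(+1.67) V, the unknown satisfies 2·E° = 3×(+1.49) − 1×(+1.67) = +2.800.
E° = +2.800 / 2 = +1.400 V.

+1.400 V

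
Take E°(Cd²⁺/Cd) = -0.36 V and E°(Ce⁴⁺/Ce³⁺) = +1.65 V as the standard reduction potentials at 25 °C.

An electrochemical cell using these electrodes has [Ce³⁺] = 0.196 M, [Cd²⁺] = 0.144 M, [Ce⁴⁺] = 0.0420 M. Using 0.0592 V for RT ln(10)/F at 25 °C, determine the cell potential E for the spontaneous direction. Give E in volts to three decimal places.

Ce⁴⁺/Ce³⁺ is the cathode (higher E°), Cd²⁺/Cd the anode: E°cell = +1.65 − (-0.36) = +2.01 V, n = 2.
Overall: 2 Ce⁴⁺(aq) + Cd(s) → 2 Ce³⁺(aq) + Cd²⁺(aq)
Q = [Ce³⁺]^2·[Cd²⁺] / ([Ce⁴⁺]^2); log Q = 0.496.
E = E° − (0.0592/n) log Q = +2.01 − (0.0592/2)(0.496) = +1.995 V.

+1.995 V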